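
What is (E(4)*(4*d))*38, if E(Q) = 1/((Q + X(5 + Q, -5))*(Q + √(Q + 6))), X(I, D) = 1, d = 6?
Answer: 608/5 - 152*√10/5 ≈ 25.467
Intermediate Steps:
E(Q) = 1/((1 + Q)*(Q + √(6 + Q))) (E(Q) = 1/((Q + 1)*(Q + √(Q + 6))) = 1/((1 + Q)*(Q + √(6 + Q))))
(E(4)*(4*d))*38 = ((4*6)/(4 + 4² + √(6 + 4) + 4*√(6 + 4)))*38 = (24/(4 + 16 + √10 + 4*√10))*38 = (24/(20 + 5*√10))*38 = 912/(20 + 5*√10)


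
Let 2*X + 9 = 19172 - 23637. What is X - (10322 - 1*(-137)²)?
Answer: 6210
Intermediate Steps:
X = -2237 (X = -9/2 + (19172 - 23637)/2 = -9/2 + (½)*(-4465) = -9/2 - 4465/2 = -2237)
X - (10322 - 1*(-137)²) = -2237 - (10322 - 1*(-137)²) = -2237 - (10322 - 1*18769) = -2237 - (10322 - 18769) = -2237 - 1*(-8447) = -2237 + 8447 = 6210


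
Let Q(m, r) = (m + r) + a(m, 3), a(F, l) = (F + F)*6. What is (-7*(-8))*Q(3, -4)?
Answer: 1960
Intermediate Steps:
a(F, l) = 12*F (a(F, l) = (2*F)*6 = 12*F)
Q(m, r) = r + 13*m (Q(m, r) = (m + r) + 12*m = r + 13*m)
(-7*(-8))*Q(3, -4) = (-7*(-8))*(-4 + 13*3) = 56*(-4 + 39) = 56*35 = 1960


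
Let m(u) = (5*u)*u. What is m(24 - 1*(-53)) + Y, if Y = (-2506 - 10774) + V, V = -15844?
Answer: 521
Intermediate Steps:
m(u) = 5*u**2
Y = -29124 (Y = (-2506 - 10774) - 15844 = -13280 - 15844 = -29124)
m(24 - 1*(-53)) + Y = 5*(24 - 1*(-53))**2 - 29124 = 5*(24 + 53)**2 - 29124 = 5*77**2 - 29124 = 5*5929 - 29124 = 29645 - 29124 = 521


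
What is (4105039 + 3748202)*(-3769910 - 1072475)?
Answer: -38028416419785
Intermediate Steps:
(4105039 + 3748202)*(-3769910 - 1072475) = 7853241*(-4842385) = -38028416419785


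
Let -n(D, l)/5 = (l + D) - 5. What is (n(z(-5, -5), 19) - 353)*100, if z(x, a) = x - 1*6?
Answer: -36800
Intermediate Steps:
z(x, a) = -6 + x (z(x, a) = x - 6 = -6 + x)
n(D, l) = 25 - 5*D - 5*l (n(D, l) = -5*((l + D) - 5) = -5*((D + l) - 5) = -5*(-5 + D + l) = 25 - 5*D - 5*l)
(n(z(-5, -5), 19) - 353)*100 = ((25 - 5*(-6 - 5) - 5*19) - 353)*100 = ((25 - 5*(-11) - 95) - 353)*100 = ((25 + 55 - 95) - 353)*100 = (-15 - 353)*100 = -368*100 = -36800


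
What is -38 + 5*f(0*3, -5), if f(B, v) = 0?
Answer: -38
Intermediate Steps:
-38 + 5*f(0*3, -5) = -38 + 5*0 = -38 + 0 = -38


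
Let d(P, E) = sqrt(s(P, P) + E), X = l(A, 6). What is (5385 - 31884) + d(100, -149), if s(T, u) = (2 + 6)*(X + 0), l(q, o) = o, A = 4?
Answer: -26499 + I*sqrt(101) ≈ -26499.0 + 10.05*I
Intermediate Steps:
X = 6
s(T, u) = 48 (s(T, u) = (2 + 6)*(6 + 0) = 8*6 = 48)
d(P, E) = sqrt(48 + E)
(5385 - 31884) + d(100, -149) = (5385 - 31884) + sqrt(48 - 149) = -26499 + sqrt(-101) = -26499 + I*sqrt(101)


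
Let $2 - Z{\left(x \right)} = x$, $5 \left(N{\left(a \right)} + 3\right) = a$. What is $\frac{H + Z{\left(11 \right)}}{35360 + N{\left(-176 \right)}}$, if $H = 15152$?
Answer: $\frac{75715}{176609} \approx 0.42872$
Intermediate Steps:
$N{\left(a \right)} = -3 + \frac{a}{5}$
$Z{\left(x \right)} = 2 - x$
$\frac{H + Z{\left(11 \right)}}{35360 + N{\left(-176 \right)}} = \frac{15152 + \left(2 - 11\right)}{35360 + \left(-3 + \frac{1}{5} \left(-176\right)\right)} = \frac{15152 + \left(2 - 11\right)}{35360 - \frac{191}{5}} = \frac{15152 - 9}{35360 - \frac{191}{5}} = \frac{15143}{\frac{176609}{5}} = 15143 \cdot \frac{5}{176609} = \frac{75715}{176609}$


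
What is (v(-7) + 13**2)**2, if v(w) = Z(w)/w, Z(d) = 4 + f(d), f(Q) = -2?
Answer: 1394761/49 ≈ 28465.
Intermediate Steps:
Z(d) = 2 (Z(d) = 4 - 2 = 2)
v(w) = 2/w
(v(-7) + 13**2)**2 = (2/(-7) + 13**2)**2 = (2*(-1/7) + 169)**2 = (-2/7 + 169)**2 = (1181/7)**2 = 1394761/49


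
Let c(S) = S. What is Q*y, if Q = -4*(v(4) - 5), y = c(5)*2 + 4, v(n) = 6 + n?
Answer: -280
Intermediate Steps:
y = 14 (y = 5*2 + 4 = 10 + 4 = 14)
Q = -20 (Q = -4*((6 + 4) - 5) = -4*(10 - 5) = -4*5 = -20)
Q*y = -20*14 = -280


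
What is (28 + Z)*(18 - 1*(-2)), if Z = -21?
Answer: 140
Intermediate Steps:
(28 + Z)*(18 - 1*(-2)) = (28 - 21)*(18 - 1*(-2)) = 7*(18 + 2) = 7*20 = 140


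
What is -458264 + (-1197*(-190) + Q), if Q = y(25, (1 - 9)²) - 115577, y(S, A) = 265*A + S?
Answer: -329426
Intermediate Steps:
y(S, A) = S + 265*A
Q = -98592 (Q = (25 + 265*(1 - 9)²) - 115577 = (25 + 265*(-8)²) - 115577 = (25 + 265*64) - 115577 = (25 + 16960) - 115577 = 16985 - 115577 = -98592)
-458264 + (-1197*(-190) + Q) = -458264 + (-1197*(-190) - 98592) = -458264 + (227430 - 98592) = -458264 + 128838 = -329426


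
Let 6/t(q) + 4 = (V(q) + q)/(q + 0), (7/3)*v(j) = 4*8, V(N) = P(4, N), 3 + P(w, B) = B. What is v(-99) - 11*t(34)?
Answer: 22524/497 ≈ 45.320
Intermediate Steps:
P(w, B) = -3 + B
V(N) = -3 + N
v(j) = 96/7 (v(j) = 3*(4*8)/7 = (3/7)*32 = 96/7)
t(q) = 6/(-4 + (-3 + 2*q)/q) (t(q) = 6/(-4 + ((-3 + q) + q)/(q + 0)) = 6/(-4 + (-3 + 2*q)/q))
v(-99) - 11*t(34) = 96/7 - 11*(-6*34/(3 + 2*34)) = 96/7 - 11*(-6*34/(3 + 68)) = 96/7 - 11*(-6*34/71) = 96/7 - 11*(-6*34*1/71) = 96/7 - 11*(-204)/71 = 96/7 - 1*(-2244/71) = 96/7 + 2244/71 = 22524/497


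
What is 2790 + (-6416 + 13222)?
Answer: 9596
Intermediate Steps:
2790 + (-6416 + 13222) = 2790 + 6806 = 9596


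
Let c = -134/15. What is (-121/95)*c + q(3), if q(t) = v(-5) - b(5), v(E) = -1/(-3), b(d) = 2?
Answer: 4613/475 ≈ 9.7116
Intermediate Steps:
v(E) = 1/3 (v(E) = -1*(-1/3) = 1/3)
q(t) = -5/3 (q(t) = 1/3 - 1*2 = 1/3 - 2 = -5/3)
c = -134/15 (c = -134*1/15 = -134/15 ≈ -8.9333)
(-121/95)*c + q(3) = -121/95*(-134/15) - 5/3 = 16214/1425 - 5/3 = 4613/475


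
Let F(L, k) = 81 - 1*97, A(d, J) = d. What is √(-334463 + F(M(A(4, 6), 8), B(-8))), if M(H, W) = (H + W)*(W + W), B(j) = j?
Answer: I*√334479 ≈ 578.34*I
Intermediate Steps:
M(H, W) = 2*W*(H + W) (M(H, W) = (H + W)*(2*W) = 2*W*(H + W))
F(L, k) = -16 (F(L, k) = 81 - 97 = -16)
√(-334463 + F(M(A(4, 6), 8), B(-8))) = √(-334463 - 16) = √(-334479) = I*√334479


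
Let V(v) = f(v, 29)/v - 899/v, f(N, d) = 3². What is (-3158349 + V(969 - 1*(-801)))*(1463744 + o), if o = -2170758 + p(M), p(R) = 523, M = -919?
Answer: 131649384417414/59 ≈ 2.2313e+12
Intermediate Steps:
f(N, d) = 9
V(v) = -890/v (V(v) = 9/v - 899/v = -890/v)
o = -2170235 (o = -2170758 + 523 = -2170235)
(-3158349 + V(969 - 1*(-801)))*(1463744 + o) = (-3158349 - 890/(969 - 1*(-801)))*(1463744 - 2170235) = (-3158349 - 890/(969 + 801))*(-706491) = (-3158349 - 890/1770)*(-706491) = (-3158349 - 890*1/1770)*(-706491) = (-3158349 - 89/177)*(-706491) = -559027862/177*(-706491) = 131649384417414/59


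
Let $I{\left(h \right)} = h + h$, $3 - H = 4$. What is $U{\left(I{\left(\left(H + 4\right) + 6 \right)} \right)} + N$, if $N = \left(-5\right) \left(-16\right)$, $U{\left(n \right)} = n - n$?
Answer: $80$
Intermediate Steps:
$H = -1$ ($H = 3 - 4 = -1$)
$I{\left(h \right)} = 2 h$
$U{\left(n \right)} = 0$
$N = 80$
$U{\left(I{\left(\left(H + 4\right) + 6 \right)} \right)} + N = 0 + 80 = 80$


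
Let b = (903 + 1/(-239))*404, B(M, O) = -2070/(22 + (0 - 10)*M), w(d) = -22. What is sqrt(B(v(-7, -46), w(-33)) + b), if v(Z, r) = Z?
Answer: sqrt(83348177894)/478 ≈ 603.98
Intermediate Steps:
B(M, O) = -2070/(22 - 10*M)
b = 87189664/239 (b = (903 - 1/239)*404 = (215816/239)*404 = 87189664/239 ≈ 3.6481e+5)
sqrt(B(v(-7, -46), w(-33)) + b) = sqrt(1035/(-11 + 5*(-7)) + 87189664/239) = sqrt(1035/(-11 - 35) + 87189664/239) = sqrt(1035/(-46) + 87189664/239) = sqrt(1035*(-1/46) + 87189664/239) = sqrt(-45/2 + 87189664/239) = sqrt(174368573/478) = sqrt(83348177894)/478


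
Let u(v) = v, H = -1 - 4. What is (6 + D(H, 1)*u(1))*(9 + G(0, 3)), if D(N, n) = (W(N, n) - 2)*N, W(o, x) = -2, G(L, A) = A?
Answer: 312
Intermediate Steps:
H = -5
D(N, n) = -4*N (D(N, n) = (-2 - 2)*N = -4*N)
(6 + D(H, 1)*u(1))*(9 + G(0, 3)) = (6 - 4*(-5)*1)*(9 + 3) = (6 + 20*1)*12 = (6 + 20)*12 = 26*12 = 312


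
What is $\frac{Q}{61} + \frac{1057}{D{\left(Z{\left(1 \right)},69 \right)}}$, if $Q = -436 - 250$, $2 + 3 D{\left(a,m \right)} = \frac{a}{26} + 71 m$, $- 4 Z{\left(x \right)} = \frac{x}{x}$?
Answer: $- \frac{329254058}{31066507} \approx -10.598$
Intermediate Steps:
$Z{\left(x \right)} = - \frac{1}{4}$ ($Z{\left(x \right)} = - \frac{x \frac{1}{x}}{4} = \left(- \frac{1}{4}\right) 1 = - \frac{1}{4}$)
$D{\left(a,m \right)} = - \frac{2}{3} + \frac{a}{78} + \frac{71 m}{3}$ ($D{\left(a,m \right)} = - \frac{2}{3} + \frac{\frac{a}{26} + 71 m}{3} = - \frac{2}{3} + \frac{71 m + \frac{a}{26}}{3} = - \frac{2}{3} + \left(\frac{a}{78} + \frac{71 m}{3}\right) = - \frac{2}{3} + \frac{a}{78} + \frac{71 m}{3}$)
$Q = -686$ ($Q = -436 - 250 = -686$)
$\frac{Q}{61} + \frac{1057}{D{\left(Z{\left(1 \right)},69 \right)}} = - \frac{686}{61} + \frac{1057}{- \frac{2}{3} + \frac{1}{78} \left(- \frac{1}{4}\right) + \frac{71}{3} \cdot 69} = \left(-686\right) \frac{1}{61} + \frac{1057}{- \frac{2}{3} - \frac{1}{312} + 1633} = - \frac{686}{61} + \frac{1057}{\frac{509287}{312}} = - \frac{686}{61} + 1057 \cdot \frac{312}{509287} = - \frac{686}{61} + \frac{329784}{509287} = - \frac{329254058}{31066507}$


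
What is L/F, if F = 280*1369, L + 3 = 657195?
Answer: 82149/47915 ≈ 1.7145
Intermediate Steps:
L = 657192 (L = -3 + 657195 = 657192)
F = 383320
L/F = 657192/383320 = 657192*(1/383320) = 82149/47915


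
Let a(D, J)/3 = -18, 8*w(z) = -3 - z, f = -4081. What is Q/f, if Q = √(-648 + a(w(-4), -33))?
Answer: -3*I*√78/4081 ≈ -0.0064924*I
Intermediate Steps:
w(z) = -3/8 - z/8 (w(z) = (-3 - z)/8 = -3/8 - z/8)
a(D, J) = -54 (a(D, J) = 3*(-18) = -54)
Q = 3*I*√78 (Q = √(-648 - 54) = √(-702) = 3*I*√78 ≈ 26.495*I)
Q/f = (3*I*√78)/(-4081) = (3*I*√78)*(-1/4081) = -3*I*√78/4081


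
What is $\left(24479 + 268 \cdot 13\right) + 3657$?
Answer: $31620$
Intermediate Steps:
$\left(24479 + 268 \cdot 13\right) + 3657 = \left(24479 + 3484\right) + 3657 = 27963 + 3657 = 31620$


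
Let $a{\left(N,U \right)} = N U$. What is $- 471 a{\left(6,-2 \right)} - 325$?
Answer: $5327$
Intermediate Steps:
$- 471 a{\left(6,-2 \right)} - 325 = - 471 \cdot 6 \left(-2\right) - 325 = \left(-471\right) \left(-12\right) - 325 = 5652 - 325 = 5327$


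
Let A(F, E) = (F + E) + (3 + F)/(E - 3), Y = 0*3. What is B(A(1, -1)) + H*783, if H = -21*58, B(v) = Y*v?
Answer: -953694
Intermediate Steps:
Y = 0
A(F, E) = E + F + (3 + F)/(-3 + E) (A(F, E) = (E + F) + (3 + F)/(-3 + E) = E + F + (3 + F)/(-3 + E))
B(v) = 0 (B(v) = 0*v = 0)
H = -1218
B(A(1, -1)) + H*783 = 0 - 1218*783 = 0 - 953694 = -953694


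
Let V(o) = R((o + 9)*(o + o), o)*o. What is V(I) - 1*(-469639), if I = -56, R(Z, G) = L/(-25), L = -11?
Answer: 11740359/25 ≈ 4.6961e+5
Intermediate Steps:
R(Z, G) = 11/25 (R(Z, G) = -11/(-25) = -11*(-1/25) = 11/25)
V(o) = 11*o/25
V(I) - 1*(-469639) = (11/25)*(-56) - 1*(-469639) = -616/25 + 469639 = 11740359/25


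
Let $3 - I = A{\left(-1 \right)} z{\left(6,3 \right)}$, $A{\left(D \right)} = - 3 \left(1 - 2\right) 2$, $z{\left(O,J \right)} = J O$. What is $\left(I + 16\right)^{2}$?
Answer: $7921$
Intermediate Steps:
$A{\left(D \right)} = 6$ ($A{\left(D \right)} = - 3 \left(1 - 2\right) 2 = \left(-3\right) \left(-1\right) 2 = 3 \cdot 2 = 6$)
$I = -105$ ($I = 3 - 6 \cdot 3 \cdot 6 = 3 - 6 \cdot 18 = 3 - 108 = -105$)
$\left(I + 16\right)^{2} = \left(-105 + 16\right)^{2} = \left(-89\right)^{2} = 7921$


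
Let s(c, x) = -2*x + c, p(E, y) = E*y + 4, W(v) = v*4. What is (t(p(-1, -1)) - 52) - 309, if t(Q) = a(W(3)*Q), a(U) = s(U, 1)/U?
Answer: -10801/30 ≈ -360.03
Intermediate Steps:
W(v) = 4*v
p(E, y) = 4 + E*y
s(c, x) = c - 2*x
a(U) = (-2 + U)/U (a(U) = (U - 2*1)/U = (U - 2)/U = (-2 + U)/U)
t(Q) = (-2 + 12*Q)/(12*Q) (t(Q) = (-2 + (4*3)*Q)/(((4*3)*Q)) = (-2 + 12*Q)/((12*Q)) = (1/(12*Q))*(-2 + 12*Q) = (-2 + 12*Q)/(12*Q))
(t(p(-1, -1)) - 52) - 309 = ((-1/6 + (4 - 1*(-1)))/(4 - 1*(-1)) - 52) - 309 = ((-1/6 + (4 + 1))/(4 + 1) - 52) - 309 = ((-1/6 + 5)/5 - 52) - 309 = ((1/5)*(29/6) - 52) - 309 = (29/30 - 52) - 309 = -1531/30 - 309 = -10801/30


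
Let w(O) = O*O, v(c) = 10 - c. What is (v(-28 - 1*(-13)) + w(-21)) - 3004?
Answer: -2538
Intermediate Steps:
w(O) = O²
(v(-28 - 1*(-13)) + w(-21)) - 3004 = ((10 - (-28 - 1*(-13))) + (-21)²) - 3004 = ((10 - (-28 + 13)) + 441) - 3004 = ((10 - 1*(-15)) + 441) - 3004 = ((10 + 15) + 441) - 3004 = (25 + 441) - 3004 = 466 - 3004 = -2538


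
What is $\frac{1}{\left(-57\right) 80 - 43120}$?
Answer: $- \frac{1}{47680} \approx -2.0973 \cdot 10^{-5}$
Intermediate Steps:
$\frac{1}{\left(-57\right) 80 - 43120} = \frac{1}{-4560 - 43120} = \frac{1}{-47680} = - \frac{1}{47680}$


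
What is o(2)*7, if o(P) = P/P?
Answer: 7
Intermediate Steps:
o(P) = 1
o(2)*7 = 1*7 = 7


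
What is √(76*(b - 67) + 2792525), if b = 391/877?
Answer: √2143921616789/877 ≈ 1669.6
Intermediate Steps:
b = 391/877 (b = 391*(1/877) = 391/877 ≈ 0.44584)
√(76*(b - 67) + 2792525) = √(76*(391/877 - 67) + 2792525) = √(76*(-58368/877) + 2792525) = √(-4435968/877 + 2792525) = √(2444608457/877) = √2143921616789/877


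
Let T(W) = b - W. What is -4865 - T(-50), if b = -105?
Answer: -4810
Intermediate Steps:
T(W) = -105 - W
-4865 - T(-50) = -4865 - (-105 - 1*(-50)) = -4865 - (-105 + 50) = -4865 - 1*(-55) = -4865 + 55 = -4810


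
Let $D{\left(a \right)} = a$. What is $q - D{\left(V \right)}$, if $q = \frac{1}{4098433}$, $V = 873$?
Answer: $- \frac{3577932008}{4098433} \approx -873.0$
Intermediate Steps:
$q = \frac{1}{4098433} \approx 2.44 \cdot 10^{-7}$
$q - D{\left(V \right)} = \frac{1}{4098433} - 873 = - \frac{3577932008}{4098433}$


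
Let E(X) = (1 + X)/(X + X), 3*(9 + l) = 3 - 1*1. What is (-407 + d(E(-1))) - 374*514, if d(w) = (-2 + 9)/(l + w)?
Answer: -4816096/25 ≈ -1.9264e+5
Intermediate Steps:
l = -25/3 (l = -9 + (3 - 1*1)/3 = -9 + (3 - 1)/3 = -9 + (⅓)*2 = -9 + ⅔ = -25/3 ≈ -8.3333)
E(X) = (1 + X)/(2*X) (E(X) = (1 + X)/((2*X)) = (1 + X)*(1/(2*X)) = (1 + X)/(2*X))
d(w) = 7/(-25/3 + w) (d(w) = (-2 + 9)/(-25/3 + w) = 7/(-25/3 + w))
(-407 + d(E(-1))) - 374*514 = (-407 + 21/(-25 + 3*((½)*(1 - 1)/(-1)))) - 374*514 = (-407 + 21/(-25 + 3*((½)*(-1)*0))) - 192236 = (-407 + 21/(-25 + 3*0)) - 192236 = (-407 + 21/(-25 + 0)) - 192236 = (-407 + 21/(-25)) - 192236 = (-407 + 21*(-1/25)) - 192236 = (-407 - 21/25) - 192236 = -10196/25 - 192236 = -4816096/25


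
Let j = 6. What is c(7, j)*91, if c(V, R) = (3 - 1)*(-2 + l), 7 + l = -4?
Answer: -2366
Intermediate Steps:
l = -11 (l = -7 - 4 = -11)
c(V, R) = -26 (c(V, R) = (3 - 1)*(-2 - 11) = 2*(-13) = -26)
c(7, j)*91 = -26*91 = -2366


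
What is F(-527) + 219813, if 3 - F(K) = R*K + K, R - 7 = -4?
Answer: 221924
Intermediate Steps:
R = 3 (R = 7 - 4 = 3)
F(K) = 3 - 4*K (F(K) = 3 - (3*K + K) = 3 - 4*K)
F(-527) + 219813 = (3 - 4*(-527)) + 219813 = (3 + 2108) + 219813 = 2111 + 219813 = 221924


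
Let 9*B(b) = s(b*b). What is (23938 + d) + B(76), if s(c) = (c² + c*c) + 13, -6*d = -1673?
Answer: 44628211/6 ≈ 7.4380e+6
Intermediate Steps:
d = 1673/6 (d = -⅙*(-1673) = 1673/6 ≈ 278.83)
s(c) = 13 + 2*c² (s(c) = (c² + c²) + 13 = 2*c² + 13 = 13 + 2*c²)
B(b) = 13/9 + 2*b⁴/9 (B(b) = (13 + 2*(b*b)²)/9 = (13 + 2*(b²)²)/9 = (13 + 2*b⁴)/9 = 13/9 + 2*b⁴/9)
(23938 + d) + B(76) = (23938 + 1673/6) + (13/9 + (2/9)*76⁴) = 145301/6 + (13/9 + (2/9)*33362176) = 145301/6 + (13/9 + 66724352/9) = 145301/6 + 22241455/3 = 44628211/6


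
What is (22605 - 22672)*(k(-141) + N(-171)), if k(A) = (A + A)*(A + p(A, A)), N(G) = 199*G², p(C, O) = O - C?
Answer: -392534307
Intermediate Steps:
k(A) = 2*A² (k(A) = (A + A)*(A + (A - A)) = (2*A)*(A + 0) = (2*A)*A = 2*A²)
(22605 - 22672)*(k(-141) + N(-171)) = (22605 - 22672)*(2*(-141)² + 199*(-171)²) = -67*(2*19881 + 199*29241) = -67*(39762 + 5818959) = -67*5858721 = -392534307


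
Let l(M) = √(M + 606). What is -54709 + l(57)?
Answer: -54709 + √663 ≈ -54683.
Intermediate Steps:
l(M) = √(606 + M)
-54709 + l(57) = -54709 + √(606 + 57) = -54709 + √663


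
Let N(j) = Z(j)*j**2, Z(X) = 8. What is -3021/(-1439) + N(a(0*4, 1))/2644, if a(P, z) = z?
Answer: 1999759/951179 ≈ 2.1024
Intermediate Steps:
N(j) = 8*j**2
-3021/(-1439) + N(a(0*4, 1))/2644 = -3021/(-1439) + (8*1**2)/2644 = -3021*(-1/1439) + (8*1)*(1/2644) = 3021/1439 + 8*(1/2644) = 3021/1439 + 2/661 = 1999759/951179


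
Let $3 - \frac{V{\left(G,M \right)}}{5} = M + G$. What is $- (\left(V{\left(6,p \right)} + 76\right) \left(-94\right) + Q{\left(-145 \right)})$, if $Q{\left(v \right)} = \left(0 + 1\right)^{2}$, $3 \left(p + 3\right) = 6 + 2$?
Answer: $\frac{17669}{3} \approx 5889.7$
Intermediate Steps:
$p = - \frac{1}{3}$ ($p = -3 + \frac{6 + 2}{3} = -3 + \frac{1}{3} \cdot 8 = -3 + \frac{8}{3} = - \frac{1}{3} \approx -0.33333$)
$V{\left(G,M \right)} = 15 - 5 G - 5 M$ ($V{\left(G,M \right)} = 15 - 5 \left(M + G\right) = 15 - 5 \left(G + M\right) = 15 - \left(5 G + 5 M\right) = 15 - 5 G - 5 M$)
$Q{\left(v \right)} = 1$ ($Q{\left(v \right)} = 1^{2} = 1$)
$- (\left(V{\left(6,p \right)} + 76\right) \left(-94\right) + Q{\left(-145 \right)}) = - (\left(\left(15 - 30 - - \frac{5}{3}\right) + 76\right) \left(-94\right) + 1) = - (\left(\left(15 - 30 + \frac{5}{3}\right) + 76\right) \left(-94\right) + 1) = - (\left(- \frac{40}{3} + 76\right) \left(-94\right) + 1) = - (\frac{188}{3} \left(-94\right) + 1) = - (- \frac{17672}{3} + 1) = \left(-1\right) \left(- \frac{17669}{3}\right) = \frac{17669}{3}$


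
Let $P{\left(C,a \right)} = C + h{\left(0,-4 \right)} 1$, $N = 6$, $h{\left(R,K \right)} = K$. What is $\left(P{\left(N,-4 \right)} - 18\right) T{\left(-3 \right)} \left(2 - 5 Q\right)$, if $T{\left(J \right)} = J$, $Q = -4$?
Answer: $1056$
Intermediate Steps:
$P{\left(C,a \right)} = -4 + C$ ($P{\left(C,a \right)} = C - 4 = -4 + C$)
$\left(P{\left(N,-4 \right)} - 18\right) T{\left(-3 \right)} \left(2 - 5 Q\right) = \left(\left(-4 + 6\right) - 18\right) \left(-3\right) \left(2 - -20\right) = \left(2 - 18\right) \left(-3\right) \left(2 + 20\right) = \left(-16\right) \left(-3\right) 22 = 48 \cdot 22 = 1056$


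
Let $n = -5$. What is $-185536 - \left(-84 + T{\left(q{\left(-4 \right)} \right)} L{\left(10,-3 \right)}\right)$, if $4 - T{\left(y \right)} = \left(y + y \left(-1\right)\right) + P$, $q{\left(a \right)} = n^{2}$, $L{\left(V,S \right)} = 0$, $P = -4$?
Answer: $-185452$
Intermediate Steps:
$q{\left(a \right)} = 25$ ($q{\left(a \right)} = \left(-5\right)^{2} = 25$)
$T{\left(y \right)} = 8$ ($T{\left(y \right)} = 4 - \left(\left(y + y \left(-1\right)\right) - 4\right) = 4 - \left(\left(y - y\right) - 4\right) = 4 - \left(0 - 4\right) = 4 - -4 = 4 + 4 = 8$)
$-185536 - \left(-84 + T{\left(q{\left(-4 \right)} \right)} L{\left(10,-3 \right)}\right) = -185536 - \left(-84 + 8 \cdot 0\right) = -185536 - \left(-84 + 0\right) = -185536 - -84 = -185536 + 84 = -185452$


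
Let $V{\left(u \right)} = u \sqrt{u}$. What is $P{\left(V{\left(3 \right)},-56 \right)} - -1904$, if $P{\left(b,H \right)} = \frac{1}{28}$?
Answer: $\frac{53313}{28} \approx 1904.0$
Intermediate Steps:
$V{\left(u \right)} = u^{\frac{3}{2}}$
$P{\left(b,H \right)} = \frac{1}{28}$
$P{\left(V{\left(3 \right)},-56 \right)} - -1904 = \frac{1}{28} - -1904 = \frac{1}{28} + 1904 = \frac{53313}{28}$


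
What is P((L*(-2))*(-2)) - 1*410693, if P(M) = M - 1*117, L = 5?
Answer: -410790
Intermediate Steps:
P(M) = -117 + M (P(M) = M - 117 = -117 + M)
P((L*(-2))*(-2)) - 1*410693 = (-117 + (5*(-2))*(-2)) - 1*410693 = (-117 - 10*(-2)) - 410693 = (-117 + 20) - 410693 = -97 - 410693 = -410790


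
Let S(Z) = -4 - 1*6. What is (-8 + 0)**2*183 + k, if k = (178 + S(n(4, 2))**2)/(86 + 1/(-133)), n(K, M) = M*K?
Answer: 133987118/11437 ≈ 11715.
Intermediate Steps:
n(K, M) = K*M
S(Z) = -10 (S(Z) = -4 - 6 = -10)
k = 36974/11437 (k = (178 + (-10)**2)/(86 + 1/(-133)) = (178 + 100)/(86 - 1/133) = 278/(11437/133) = 278*(133/11437) = 36974/11437 ≈ 3.2328)
(-8 + 0)**2*183 + k = (-8 + 0)**2*183 + 36974/11437 = (-8)**2*183 + 36974/11437 = 64*183 + 36974/11437 = 11712 + 36974/11437 = 133987118/11437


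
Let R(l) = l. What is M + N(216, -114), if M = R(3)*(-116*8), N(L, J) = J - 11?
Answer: -2909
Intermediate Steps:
N(L, J) = -11 + J
M = -2784 (M = 3*(-116*8) = 3*(-928) = -2784)
M + N(216, -114) = -2784 + (-11 - 114) = -2784 - 125 = -2909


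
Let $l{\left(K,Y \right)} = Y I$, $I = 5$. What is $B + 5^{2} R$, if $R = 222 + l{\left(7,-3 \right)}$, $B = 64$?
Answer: $5239$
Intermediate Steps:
$l{\left(K,Y \right)} = 5 Y$ ($l{\left(K,Y \right)} = Y 5 = 5 Y$)
$R = 207$ ($R = 222 + 5 \left(-3\right) = 222 - 15 = 207$)
$B + 5^{2} R = 64 + 5^{2} \cdot 207 = 64 + 25 \cdot 207 = 64 + 5175 = 5239$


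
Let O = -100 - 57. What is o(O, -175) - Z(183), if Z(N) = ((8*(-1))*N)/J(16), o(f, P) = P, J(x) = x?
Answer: -167/2 ≈ -83.500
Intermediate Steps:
O = -157
Z(N) = -N/2 (Z(N) = ((8*(-1))*N)/16 = -8*N*(1/16) = -N/2)
o(O, -175) - Z(183) = -175 - (-1)*183/2 = -175 - 1*(-183/2) = -175 + 183/2 = -167/2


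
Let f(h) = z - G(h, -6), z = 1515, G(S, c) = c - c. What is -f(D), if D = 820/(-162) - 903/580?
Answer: -1515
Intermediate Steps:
G(S, c) = 0
D = -310943/46980 (D = 820*(-1/162) - 903*1/580 = -410/81 - 903/580 = -310943/46980 ≈ -6.6186)
f(h) = 1515 (f(h) = 1515 - 1*0 = 1515 + 0 = 1515)
-f(D) = -1*1515 = -1515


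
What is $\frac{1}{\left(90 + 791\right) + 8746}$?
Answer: $\frac{1}{9627} \approx 0.00010387$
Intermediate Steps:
$\frac{1}{\left(90 + 791\right) + 8746} = \frac{1}{881 + 8746} = \frac{1}{9627}$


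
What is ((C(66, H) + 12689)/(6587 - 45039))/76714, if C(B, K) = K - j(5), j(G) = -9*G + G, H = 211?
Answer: -3235/737451682 ≈ -4.3867e-6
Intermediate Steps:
j(G) = -8*G
C(B, K) = 40 + K (C(B, K) = K - (-8)*5 = K - 1*(-40) = K + 40 = 40 + K)
((C(66, H) + 12689)/(6587 - 45039))/76714 = (((40 + 211) + 12689)/(6587 - 45039))/76714 = ((251 + 12689)/(-38452))*(1/76714) = (12940*(-1/38452))*(1/76714) = -3235/9613*1/76714 = -3235/737451682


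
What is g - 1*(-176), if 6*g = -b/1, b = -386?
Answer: 721/3 ≈ 240.33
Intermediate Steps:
g = 193/3 (g = (-(-386)/1)/6 = (-(-386))/6 = (-1*(-386))/6 = (⅙)*386 = 193/3 ≈ 64.333)
g - 1*(-176) = 193/3 - 1*(-176) = 193/3 + 176 = 721/3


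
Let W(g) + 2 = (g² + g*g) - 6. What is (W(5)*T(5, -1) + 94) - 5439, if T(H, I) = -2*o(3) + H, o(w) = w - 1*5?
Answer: -4967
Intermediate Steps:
o(w) = -5 + w (o(w) = w - 5 = -5 + w)
W(g) = -8 + 2*g² (W(g) = -2 + ((g² + g*g) - 6) = -2 + ((g² + g²) - 6) = -2 + (2*g² - 6) = -2 + (-6 + 2*g²) = -8 + 2*g²)
T(H, I) = 4 + H (T(H, I) = -2*(-5 + 3) + H = -2*(-2) + H = 4 + H)
(W(5)*T(5, -1) + 94) - 5439 = ((-8 + 2*5²)*(4 + 5) + 94) - 5439 = ((-8 + 2*25)*9 + 94) - 5439 = ((-8 + 50)*9 + 94) - 5439 = (42*9 + 94) - 5439 = (378 + 94) - 5439 = 472 - 5439 = -4967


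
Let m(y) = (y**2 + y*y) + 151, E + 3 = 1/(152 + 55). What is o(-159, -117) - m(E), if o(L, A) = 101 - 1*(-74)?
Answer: 259576/42849 ≈ 6.0579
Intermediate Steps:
o(L, A) = 175 (o(L, A) = 101 + 74 = 175)
E = -620/207 (E = -3 + 1/(152 + 55) = -3 + 1/207 = -620/207 ≈ -2.9952)
m(y) = 151 + 2*y**2 (m(y) = (y**2 + y**2) + 151 = 2*y**2 + 151 = 151 + 2*y**2)
o(-159, -117) - m(E) = 175 - (151 + 2*(-620/207)**2) = 175 - (151 + 2*(384400/42849)) = 175 - (151 + 768800/42849) = 175 - 1*7238999/42849 = 175 - 7238999/42849 = 259576/42849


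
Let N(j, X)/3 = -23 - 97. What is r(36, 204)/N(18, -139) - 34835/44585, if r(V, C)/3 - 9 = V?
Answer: -82487/71336 ≈ -1.1563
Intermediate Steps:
r(V, C) = 27 + 3*V
N(j, X) = -360 (N(j, X) = 3*(-23 - 97) = 3*(-120) = -360)
r(36, 204)/N(18, -139) - 34835/44585 = (27 + 3*36)/(-360) - 34835/44585 = (27 + 108)*(-1/360) - 34835*1/44585 = 135*(-1/360) - 6967/8917 = -3/8 - 6967/8917 = -82487/71336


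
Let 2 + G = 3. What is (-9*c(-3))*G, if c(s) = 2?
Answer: -18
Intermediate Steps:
G = 1 (G = -2 + 3 = 1)
(-9*c(-3))*G = -9*2*1 = -18*1 = -18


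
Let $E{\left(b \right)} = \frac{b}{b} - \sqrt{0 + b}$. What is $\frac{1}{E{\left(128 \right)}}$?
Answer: $\frac{1}{1 - 8 \sqrt{2}} \approx -0.096958$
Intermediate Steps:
$E{\left(b \right)} = 1 - \sqrt{b}$
$\frac{1}{E{\left(128 \right)}} = \frac{1}{1 - \sqrt{128}} = \frac{1}{1 - 8 \sqrt{2}}$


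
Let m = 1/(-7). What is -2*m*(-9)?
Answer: -18/7 ≈ -2.5714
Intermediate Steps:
m = -⅐ (m = 1*(-⅐) = -⅐ ≈ -0.14286)
-2*m*(-9) = -2*(-⅐)*(-9) = (2/7)*(-9) = -18/7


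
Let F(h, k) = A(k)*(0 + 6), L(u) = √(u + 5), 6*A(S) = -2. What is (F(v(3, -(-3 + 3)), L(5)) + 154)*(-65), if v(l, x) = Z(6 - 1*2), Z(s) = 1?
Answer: -9880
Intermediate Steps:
A(S) = -⅓ (A(S) = (⅙)*(-2) = -⅓)
v(l, x) = 1
L(u) = √(5 + u)
F(h, k) = -2 (F(h, k) = -(0 + 6)/3 = -⅓*6 = -2)
(F(v(3, -(-3 + 3)), L(5)) + 154)*(-65) = (-2 + 154)*(-65) = 152*(-65) = -9880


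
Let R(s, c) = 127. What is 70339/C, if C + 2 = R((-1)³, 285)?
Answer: 70339/125 ≈ 562.71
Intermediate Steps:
C = 125 (C = -2 + 127 = 125)
70339/C = 70339/125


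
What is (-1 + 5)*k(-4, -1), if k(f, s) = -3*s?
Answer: 12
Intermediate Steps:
(-1 + 5)*k(-4, -1) = (-1 + 5)*(-3*(-1)) = 4*3 = 12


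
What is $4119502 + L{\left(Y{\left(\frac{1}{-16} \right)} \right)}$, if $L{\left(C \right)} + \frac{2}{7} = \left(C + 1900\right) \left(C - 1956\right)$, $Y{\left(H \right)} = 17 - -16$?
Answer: $\frac{2816399}{7} \approx 4.0234 \cdot 10^{5}$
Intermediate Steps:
$Y{\left(H \right)} = 33$ ($Y{\left(H \right)} = 17 + 16 = 33$)
$L{\left(C \right)} = - \frac{2}{7} + \left(-1956 + C\right) \left(1900 + C\right)$ ($L{\left(C \right)} = - \frac{2}{7} + \left(C + 1900\right) \left(C - 1956\right) = - \frac{2}{7} + \left(1900 + C\right) \left(-1956 + C\right) = - \frac{2}{7} + \left(-1956 + C\right) \left(1900 + C\right)$)
$4119502 + L{\left(Y{\left(\frac{1}{-16} \right)} \right)} = 4119502 - \left(\frac{26027738}{7} - 1089\right) = 4119502 - \frac{26020115}{7} = \frac{2816399}{7}$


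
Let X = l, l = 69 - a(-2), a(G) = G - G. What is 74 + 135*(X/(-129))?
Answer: 77/43 ≈ 1.7907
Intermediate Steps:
a(G) = 0
l = 69 (l = 69 - 1*0 = 69 + 0 = 69)
X = 69
74 + 135*(X/(-129)) = 74 + 135*(69/(-129)) = 74 + 135*(69*(-1/129)) = 74 + 135*(-23/43) = 74 - 3105/43 = 77/43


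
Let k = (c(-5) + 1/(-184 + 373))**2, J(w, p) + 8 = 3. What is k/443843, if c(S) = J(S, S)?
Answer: 891136/15854515803 ≈ 5.6207e-5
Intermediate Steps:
J(w, p) = -5 (J(w, p) = -8 + 3 = -5)
c(S) = -5
k = 891136/35721 (k = (-5 + 1/(-184 + 373))**2 = (-5 + 1/189)**2 = (-944/189)**2 = 891136/35721 ≈ 24.947)
k/443843 = (891136/35721)/443843 = (891136/35721)*(1/443843) = 891136/15854515803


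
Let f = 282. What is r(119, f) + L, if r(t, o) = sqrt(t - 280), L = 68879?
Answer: 68879 + I*sqrt(161) ≈ 68879.0 + 12.689*I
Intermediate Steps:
r(t, o) = sqrt(-280 + t)
r(119, f) + L = sqrt(-280 + 119) + 68879 = sqrt(-161) + 68879 = I*sqrt(161) + 68879 = 68879 + I*sqrt(161)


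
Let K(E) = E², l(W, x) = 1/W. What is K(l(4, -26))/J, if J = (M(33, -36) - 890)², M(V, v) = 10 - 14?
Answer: 1/12787776 ≈ 7.8200e-8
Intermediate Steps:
M(V, v) = -4
J = 799236 (J = (-4 - 890)² = (-894)² = 799236)
K(l(4, -26))/J = (1/4)²/799236 = (¼)²*(1/799236) = (1/16)*(1/799236) = 1/12787776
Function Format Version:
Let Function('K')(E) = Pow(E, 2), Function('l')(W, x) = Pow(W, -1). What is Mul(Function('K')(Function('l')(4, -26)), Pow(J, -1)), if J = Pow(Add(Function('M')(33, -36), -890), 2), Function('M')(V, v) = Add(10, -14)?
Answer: Rational(1, 12787776) ≈ 7.8200e-8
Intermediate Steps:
Function('M')(V, v) = -4
J = 799236 (J = Pow(Add(-4, -890), 2) = Pow(-894, 2) = 799236)
Mul(Function('K')(Function('l')(4, -26)), Pow(J, -1)) = Mul(Pow(Pow(4, -1), 2), Pow(799236, -1)) = Mul(Pow(Rational(1, 4), 2), Rational(1, 799236)) = Mul(Rational(1, 16), Rational(1, 799236)) = Rational(1, 12787776)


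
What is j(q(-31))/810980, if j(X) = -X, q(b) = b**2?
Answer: -961/810980 ≈ -0.0011850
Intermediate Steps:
j(q(-31))/810980 = -1*(-31)**2/810980 = -1*961*(1/810980) = -961*1/810980 = -961/810980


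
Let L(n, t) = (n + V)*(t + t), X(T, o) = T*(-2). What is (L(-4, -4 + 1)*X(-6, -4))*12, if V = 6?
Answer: -1728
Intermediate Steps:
X(T, o) = -2*T
L(n, t) = 2*t*(6 + n) (L(n, t) = (n + 6)*(t + t) = (6 + n)*(2*t) = 2*t*(6 + n))
(L(-4, -4 + 1)*X(-6, -4))*12 = ((2*(-4 + 1)*(6 - 4))*(-2*(-6)))*12 = ((2*(-3)*2)*12)*12 = -12*12*12 = -144*12 = -1728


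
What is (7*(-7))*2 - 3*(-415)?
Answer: 1147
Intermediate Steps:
(7*(-7))*2 - 3*(-415) = -49*2 + 1245 = -98 + 1245 = 1147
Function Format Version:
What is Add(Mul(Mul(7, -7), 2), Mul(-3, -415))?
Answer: 1147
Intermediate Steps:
Add(Mul(Mul(7, -7), 2), Mul(-3, -415)) = Add(Mul(-49, 2), 1245) = Add(-98, 1245) = 1147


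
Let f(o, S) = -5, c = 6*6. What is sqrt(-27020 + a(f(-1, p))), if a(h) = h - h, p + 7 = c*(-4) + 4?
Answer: 2*I*sqrt(6755) ≈ 164.38*I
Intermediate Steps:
c = 36
p = -147 (p = -7 + (36*(-4) + 4) = -7 + (-144 + 4) = -7 - 140 = -147)
a(h) = 0
sqrt(-27020 + a(f(-1, p))) = sqrt(-27020 + 0) = sqrt(-27020) = 2*I*sqrt(6755)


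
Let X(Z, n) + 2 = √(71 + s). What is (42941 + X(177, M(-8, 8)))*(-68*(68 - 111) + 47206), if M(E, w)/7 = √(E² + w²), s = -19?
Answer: 2152532070 + 100260*√13 ≈ 2.1529e+9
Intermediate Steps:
M(E, w) = 7*√(E² + w²)
X(Z, n) = -2 + 2*√13 (X(Z, n) = -2 + √(71 - 19) = -2 + √52 = -2 + 2*√13)
(42941 + X(177, M(-8, 8)))*(-68*(68 - 111) + 47206) = (42941 + (-2 + 2*√13))*(-68*(68 - 111) + 47206) = (42939 + 2*√13)*(-68*(-43) + 47206) = (42939 + 2*√13)*(2924 + 47206) = (42939 + 2*√13)*50130 = 2152532070 + 100260*√13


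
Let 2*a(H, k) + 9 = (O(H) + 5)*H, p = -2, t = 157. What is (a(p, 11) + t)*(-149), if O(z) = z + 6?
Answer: -42763/2 ≈ -21382.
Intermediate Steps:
O(z) = 6 + z
a(H, k) = -9/2 + H*(11 + H)/2 (a(H, k) = -9/2 + (((6 + H) + 5)*H)/2 = -9/2 + ((11 + H)*H)/2 = -9/2 + (H*(11 + H))/2 = -9/2 + H*(11 + H)/2)
(a(p, 11) + t)*(-149) = ((-9/2 + (1/2)*(-2)**2 + (11/2)*(-2)) + 157)*(-149) = ((-9/2 + (1/2)*4 - 11) + 157)*(-149) = ((-9/2 + 2 - 11) + 157)*(-149) = (-27/2 + 157)*(-149) = (287/2)*(-149) = -42763/2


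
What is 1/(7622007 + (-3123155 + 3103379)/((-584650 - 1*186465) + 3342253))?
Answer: 428523/3266205302365 ≈ 1.3120e-7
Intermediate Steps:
1/(7622007 + (-3123155 + 3103379)/((-584650 - 1*186465) + 3342253)) = 1/(7622007 - 19776/((-584650 - 186465) + 3342253)) = 1/(7622007 - 19776/(-771115 + 3342253)) = 1/(7622007 - 19776/2571138) = 1/(7622007 - 19776*1/2571138) = 1/(7622007 - 3296/428523) = 1/(3266205302365/428523) = 428523/3266205302365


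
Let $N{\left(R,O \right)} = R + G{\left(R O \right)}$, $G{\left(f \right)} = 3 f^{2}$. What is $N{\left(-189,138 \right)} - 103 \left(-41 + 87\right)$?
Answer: $2040807245$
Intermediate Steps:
$N{\left(R,O \right)} = R + 3 O^{2} R^{2}$ ($N{\left(R,O \right)} = R + 3 \left(R O\right)^{2} = R + 3 \left(O R\right)^{2} = R + 3 O^{2} R^{2}$)
$N{\left(-189,138 \right)} - 103 \left(-41 + 87\right) = - 189 \left(1 + 3 \left(-189\right) 138^{2}\right) - 103 \left(-41 + 87\right) = - 189 \left(1 + 3 \left(-189\right) 19044\right) - 103 \cdot 46 = - 189 \left(1 - 10797948\right) - 4738 = \left(-189\right) \left(-10797947\right) - 4738 = 2040811983 - 4738 = 2040807245$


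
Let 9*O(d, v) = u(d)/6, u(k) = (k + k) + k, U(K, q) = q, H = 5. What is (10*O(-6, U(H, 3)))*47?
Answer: -470/3 ≈ -156.67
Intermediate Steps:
u(k) = 3*k (u(k) = 2*k + k = 3*k)
O(d, v) = d/18 (O(d, v) = ((3*d)/6)/9 = ((3*d)*(⅙))/9 = (d/2)/9 = d/18)
(10*O(-6, U(H, 3)))*47 = (10*((1/18)*(-6)))*47 = (10*(-⅓))*47 = -10/3*47 = -470/3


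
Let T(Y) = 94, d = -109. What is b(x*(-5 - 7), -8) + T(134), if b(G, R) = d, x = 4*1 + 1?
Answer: -15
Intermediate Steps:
x = 5 (x = 4 + 1 = 5)
b(G, R) = -109
b(x*(-5 - 7), -8) + T(134) = -109 + 94 = -15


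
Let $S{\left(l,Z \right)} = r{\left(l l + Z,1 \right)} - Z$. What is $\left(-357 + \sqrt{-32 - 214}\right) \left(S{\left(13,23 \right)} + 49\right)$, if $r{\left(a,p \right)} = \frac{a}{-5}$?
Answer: $\frac{22134}{5} - \frac{62 i \sqrt{246}}{5} \approx 4426.8 - 194.49 i$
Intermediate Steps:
$r{\left(a,p \right)} = - \frac{a}{5}$ ($r{\left(a,p \right)} = a \left(- \frac{1}{5}\right) = - \frac{a}{5}$)
$S{\left(l,Z \right)} = - \frac{6 Z}{5} - \frac{l^{2}}{5}$ ($S{\left(l,Z \right)} = - \frac{l l + Z}{5} - Z = - \frac{l^{2} + Z}{5} - Z = - \frac{Z + l^{2}}{5} - Z = \left(- \frac{Z}{5} - \frac{l^{2}}{5}\right) - Z = - \frac{6 Z}{5} - \frac{l^{2}}{5}$)
$\left(-357 + \sqrt{-32 - 214}\right) \left(S{\left(13,23 \right)} + 49\right) = \left(-357 + \sqrt{-32 - 214}\right) \left(\left(\left(- \frac{6}{5}\right) 23 - \frac{13^{2}}{5}\right) + 49\right) = \left(-357 + \sqrt{-246}\right) \left(\left(- \frac{138}{5} - \frac{169}{5}\right) + 49\right) = \left(-357 + i \sqrt{246}\right) \left(\left(- \frac{138}{5} - \frac{169}{5}\right) + 49\right) = \left(-357 + i \sqrt{246}\right) \left(- \frac{307}{5} + 49\right) = \left(-357 + i \sqrt{246}\right) \left(- \frac{62}{5}\right) = \frac{22134}{5} - \frac{62 i \sqrt{246}}{5}$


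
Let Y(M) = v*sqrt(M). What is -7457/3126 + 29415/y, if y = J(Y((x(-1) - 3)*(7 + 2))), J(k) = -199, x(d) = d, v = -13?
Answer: -93435233/622074 ≈ -150.20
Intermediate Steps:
Y(M) = -13*sqrt(M)
y = -199
-7457/3126 + 29415/y = -7457/3126 + 29415/(-199) = -7457*1/3126 + 29415*(-1/199) = -7457/3126 - 29415/199 = -93435233/622074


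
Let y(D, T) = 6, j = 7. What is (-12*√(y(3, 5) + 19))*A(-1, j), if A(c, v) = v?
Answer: -420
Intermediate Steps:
(-12*√(y(3, 5) + 19))*A(-1, j) = -12*√(6 + 19)*7 = -12*√25*7 = -12*5*7 = -60*7 = -420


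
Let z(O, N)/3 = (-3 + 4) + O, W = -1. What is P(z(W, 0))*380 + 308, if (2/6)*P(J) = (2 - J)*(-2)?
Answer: -4252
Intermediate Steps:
z(O, N) = 3 + 3*O (z(O, N) = 3*((-3 + 4) + O) = 3*(1 + O) = 3 + 3*O)
P(J) = -12 + 6*J (P(J) = 3*((2 - J)*(-2)) = 3*(-4 + 2*J) = -12 + 6*J)
P(z(W, 0))*380 + 308 = (-12 + 6*(3 + 3*(-1)))*380 + 308 = (-12 + 6*(3 - 3))*380 + 308 = (-12 + 6*0)*380 + 308 = (-12 + 0)*380 + 308 = -12*380 + 308 = -4560 + 308 = -4252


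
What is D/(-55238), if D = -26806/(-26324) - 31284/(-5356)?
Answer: -120886619/973509982484 ≈ -0.00012418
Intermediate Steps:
D = 120886619/17623918 (D = -26806*(-1/26324) - 31284*(-1/5356) = 13403/13162 + 7821/1339 = 120886619/17623918 ≈ 6.8592)
D/(-55238) = (120886619/17623918)/(-55238) = (120886619/17623918)*(-1/55238) = -120886619/973509982484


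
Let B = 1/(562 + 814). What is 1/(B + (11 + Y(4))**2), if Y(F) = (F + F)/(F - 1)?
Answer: 12384/2313065 ≈ 0.0053539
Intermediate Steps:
Y(F) = 2*F/(-1 + F) (Y(F) = (2*F)/(-1 + F) = 2*F/(-1 + F))
B = 1/1376 ≈ 0.00072674
1/(B + (11 + Y(4))**2) = 1/(1/1376 + (11 + 2*4/(-1 + 4))**2) = 1/(1/1376 + (11 + 2*4/3)**2) = 1/(1/1376 + (11 + 2*4*(1/3))**2) = 1/(1/1376 + (11 + 8/3)**2) = 1/(1/1376 + (41/3)**2) = 1/(1/1376 + 1681/9) = 1/(2313065/12384) = 12384/2313065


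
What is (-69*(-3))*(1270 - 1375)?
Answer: -21735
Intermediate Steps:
(-69*(-3))*(1270 - 1375) = 207*(-105) = -21735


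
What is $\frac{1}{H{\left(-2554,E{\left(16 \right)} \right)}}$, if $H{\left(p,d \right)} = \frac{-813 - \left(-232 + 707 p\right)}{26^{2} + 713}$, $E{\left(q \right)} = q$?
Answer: $\frac{463}{601699} \approx 0.00076949$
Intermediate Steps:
$H{\left(p,d \right)} = - \frac{581}{1389} - \frac{707 p}{1389}$ ($H{\left(p,d \right)} = \frac{-813 - \left(-232 + 707 p\right)}{676 + 713} = \frac{-581 - 707 p}{1389} = \left(-581 - 707 p\right) \frac{1}{1389} = - \frac{581}{1389} - \frac{707 p}{1389}$)
$\frac{1}{H{\left(-2554,E{\left(16 \right)} \right)}} = \frac{1}{- \frac{581}{1389} - - \frac{1805678}{1389}} = \frac{1}{- \frac{581}{1389} + \frac{1805678}{1389}} = \frac{1}{\frac{601699}{463}} = \frac{463}{601699}$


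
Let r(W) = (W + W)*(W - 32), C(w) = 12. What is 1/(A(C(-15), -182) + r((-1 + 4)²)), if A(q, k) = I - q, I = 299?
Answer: -1/127 ≈ -0.0078740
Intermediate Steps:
A(q, k) = 299 - q
r(W) = 2*W*(-32 + W) (r(W) = (2*W)*(-32 + W) = 2*W*(-32 + W))
1/(A(C(-15), -182) + r((-1 + 4)²)) = 1/((299 - 1*12) + 2*(-1 + 4)²*(-32 + (-1 + 4)²)) = 1/((299 - 12) + 2*3²*(-32 + 3²)) = 1/(287 + 2*9*(-32 + 9)) = 1/(287 + 2*9*(-23)) = 1/(287 - 414) = 1/(-127) = -1/127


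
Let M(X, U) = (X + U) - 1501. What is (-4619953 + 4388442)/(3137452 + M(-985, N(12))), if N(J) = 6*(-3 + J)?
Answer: -33073/447860 ≈ -0.073847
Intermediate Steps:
N(J) = -18 + 6*J
M(X, U) = -1501 + U + X (M(X, U) = (U + X) - 1501 = -1501 + U + X)
(-4619953 + 4388442)/(3137452 + M(-985, N(12))) = (-4619953 + 4388442)/(3137452 + (-1501 + (-18 + 6*12) - 985)) = -231511/(3137452 + (-1501 + (-18 + 72) - 985)) = -231511/(3137452 + (-1501 + 54 - 985)) = -231511/(3137452 - 2432) = -231511/3135020 = -231511*1/3135020 = -33073/447860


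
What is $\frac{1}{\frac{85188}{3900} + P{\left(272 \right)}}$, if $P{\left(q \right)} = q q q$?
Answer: $\frac{325}{6540192699} \approx 4.9693 \cdot 10^{-8}$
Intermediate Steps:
$P{\left(q \right)} = q^{3}$ ($P{\left(q \right)} = q^{2} q = q^{3}$)
$\frac{1}{\frac{85188}{3900} + P{\left(272 \right)}} = \frac{1}{\frac{85188}{3900} + 272^{3}} = \frac{1}{85188 \cdot \frac{1}{3900} + 20123648} = \frac{1}{\frac{7099}{325} + 20123648} = \frac{1}{\frac{6540192699}{325}} = \frac{325}{6540192699}$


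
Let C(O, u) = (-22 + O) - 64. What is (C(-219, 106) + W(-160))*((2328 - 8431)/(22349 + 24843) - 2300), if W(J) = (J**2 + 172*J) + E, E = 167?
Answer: 6570328611/1388 ≈ 4.7337e+6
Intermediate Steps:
C(O, u) = -86 + O
W(J) = 167 + J**2 + 172*J (W(J) = (J**2 + 172*J) + 167 = 167 + J**2 + 172*J)
(C(-219, 106) + W(-160))*((2328 - 8431)/(22349 + 24843) - 2300) = ((-86 - 219) + (167 + (-160)**2 + 172*(-160)))*((2328 - 8431)/(22349 + 24843) - 2300) = (-305 + (167 + 25600 - 27520))*(-6103/47192 - 2300) = (-305 - 1753)*(-6103*1/47192 - 2300) = -2058*(-359/2776 - 2300) = -2058*(-6385159/2776) = 6570328611/1388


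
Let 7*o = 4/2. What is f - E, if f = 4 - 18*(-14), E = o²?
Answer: 12540/49 ≈ 255.92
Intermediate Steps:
o = 2/7 (o = (4/2)/7 = (4*(½))/7 = (⅐)*2 = 2/7 ≈ 0.28571)
E = 4/49 (E = (2/7)² = 4/49 ≈ 0.081633)
f = 256 (f = 4 + 252 = 256)
f - E = 256 - 1*4/49 = 256 - 4/49 = 12540/49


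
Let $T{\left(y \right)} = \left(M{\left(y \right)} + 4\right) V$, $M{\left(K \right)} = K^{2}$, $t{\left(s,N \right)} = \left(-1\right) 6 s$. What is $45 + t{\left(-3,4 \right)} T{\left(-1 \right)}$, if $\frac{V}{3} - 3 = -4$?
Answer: $-225$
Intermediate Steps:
$V = -3$ ($V = 9 + 3 \left(-4\right) = 9 - 12 = -3$)
$t{\left(s,N \right)} = - 6 s$
$T{\left(y \right)} = -12 - 3 y^{2}$ ($T{\left(y \right)} = \left(y^{2} + 4\right) \left(-3\right) = \left(4 + y^{2}\right) \left(-3\right) = -12 - 3 y^{2}$)
$45 + t{\left(-3,4 \right)} T{\left(-1 \right)} = 45 + \left(-6\right) \left(-3\right) \left(-12 - 3 \left(-1\right)^{2}\right) = 45 + 18 \left(-12 - 3\right) = 45 + 18 \left(-15\right) = 45 - 270 = -225$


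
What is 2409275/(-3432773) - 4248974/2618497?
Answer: -20894442584577/8988705802181 ≈ -2.3245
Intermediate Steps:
2409275/(-3432773) - 4248974/2618497 = 2409275*(-1/3432773) - 4248974*1/2618497 = -2409275/3432773 - 4248974/2618497 = -20894442584577/8988705802181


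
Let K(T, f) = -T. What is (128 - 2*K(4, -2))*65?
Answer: 8840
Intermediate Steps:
(128 - 2*K(4, -2))*65 = (128 - (-2)*4)*65 = (128 - 2*(-4))*65 = (128 + 8)*65 = 136*65 = 8840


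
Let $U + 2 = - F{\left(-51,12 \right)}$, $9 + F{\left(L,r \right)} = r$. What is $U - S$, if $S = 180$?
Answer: $-185$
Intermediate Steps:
$F{\left(L,r \right)} = -9 + r$
$U = -5$ ($U = -2 - \left(-9 + 12\right) = -2 - 3 = -5$)
$U - S = -5 - 180 = -185$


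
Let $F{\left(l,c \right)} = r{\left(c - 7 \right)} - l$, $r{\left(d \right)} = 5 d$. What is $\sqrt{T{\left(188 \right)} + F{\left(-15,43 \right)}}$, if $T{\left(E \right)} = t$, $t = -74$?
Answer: $11$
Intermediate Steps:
$T{\left(E \right)} = -74$
$F{\left(l,c \right)} = -35 - l + 5 c$ ($F{\left(l,c \right)} = 5 \left(c - 7\right) - l = 5 \left(-7 + c\right) - l = \left(-35 + 5 c\right) - l = -35 - l + 5 c$)
$\sqrt{T{\left(188 \right)} + F{\left(-15,43 \right)}} = \sqrt{-74 - -195} = \sqrt{-74 + \left(-35 + 15 + 215\right)} = \sqrt{-74 + 195} = \sqrt{121} = 11$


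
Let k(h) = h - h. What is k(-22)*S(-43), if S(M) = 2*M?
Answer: 0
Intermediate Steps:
k(h) = 0
k(-22)*S(-43) = 0*(2*(-43)) = 0*(-86) = 0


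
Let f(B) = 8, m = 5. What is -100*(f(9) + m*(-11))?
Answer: 4700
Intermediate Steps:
-100*(f(9) + m*(-11)) = -100*(8 + 5*(-11)) = -100*(8 - 55) = -100*(-47) = 4700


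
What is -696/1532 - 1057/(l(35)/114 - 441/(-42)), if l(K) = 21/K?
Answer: -38632597/382234 ≈ -101.07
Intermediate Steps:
-696/1532 - 1057/(l(35)/114 - 441/(-42)) = -696/1532 - 1057/((21/35)/114 - 441/(-42)) = -696*1/1532 - 1057/((21*(1/35))*(1/114) - 441*(-1/42)) = -174/383 - 1057/((3/5)*(1/114) + 21/2) = -174/383 - 1057/(1/190 + 21/2) = -174/383 - 1057/998/95 = -174/383 - 1057*95/998 = -174/383 - 100415/998 = -38632597/382234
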